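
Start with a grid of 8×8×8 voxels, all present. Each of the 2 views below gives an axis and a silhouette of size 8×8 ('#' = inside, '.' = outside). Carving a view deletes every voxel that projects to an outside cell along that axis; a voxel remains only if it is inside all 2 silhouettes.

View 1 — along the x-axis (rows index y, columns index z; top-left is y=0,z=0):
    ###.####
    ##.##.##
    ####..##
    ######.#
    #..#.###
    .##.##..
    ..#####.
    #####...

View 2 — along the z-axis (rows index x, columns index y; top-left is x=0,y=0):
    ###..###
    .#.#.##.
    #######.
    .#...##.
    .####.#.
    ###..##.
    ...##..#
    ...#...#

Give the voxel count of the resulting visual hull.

voxel count = 196

start: 8×8×8 = 512 voxels
step 1: project along x, AND mask (45/64) → |grid| = 360
step 2: project along z, AND mask (35/64) → |grid| = 196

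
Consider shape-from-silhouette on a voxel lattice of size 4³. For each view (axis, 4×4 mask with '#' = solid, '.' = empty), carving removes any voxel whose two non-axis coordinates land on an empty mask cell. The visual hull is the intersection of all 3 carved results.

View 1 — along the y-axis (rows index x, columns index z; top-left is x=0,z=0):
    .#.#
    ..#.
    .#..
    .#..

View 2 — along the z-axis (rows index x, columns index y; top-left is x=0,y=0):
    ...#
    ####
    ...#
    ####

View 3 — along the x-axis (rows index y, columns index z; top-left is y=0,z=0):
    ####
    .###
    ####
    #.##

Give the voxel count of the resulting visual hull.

voxel count = 8

full grid |V| = 64
V1 y: intersect with XZ mask (5 set) -- 20 left
V2 z: intersect with XY mask (10 set) -- 11 left
V3 x: intersect with YZ mask (14 set) -- 8 left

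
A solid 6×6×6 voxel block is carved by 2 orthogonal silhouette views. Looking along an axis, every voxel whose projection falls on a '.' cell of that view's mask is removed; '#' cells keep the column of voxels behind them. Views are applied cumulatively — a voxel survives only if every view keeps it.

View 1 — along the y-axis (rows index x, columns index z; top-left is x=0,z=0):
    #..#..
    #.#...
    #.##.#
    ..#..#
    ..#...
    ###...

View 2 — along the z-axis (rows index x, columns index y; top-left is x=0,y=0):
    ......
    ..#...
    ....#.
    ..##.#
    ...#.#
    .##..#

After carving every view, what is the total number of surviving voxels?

23 voxels

initial block: 6^3 = 216
carve view 1 (along y, XZ-mask fill 14/36): 84 voxels remain
carve view 2 (along z, XY-mask fill 10/36): 23 voxels remain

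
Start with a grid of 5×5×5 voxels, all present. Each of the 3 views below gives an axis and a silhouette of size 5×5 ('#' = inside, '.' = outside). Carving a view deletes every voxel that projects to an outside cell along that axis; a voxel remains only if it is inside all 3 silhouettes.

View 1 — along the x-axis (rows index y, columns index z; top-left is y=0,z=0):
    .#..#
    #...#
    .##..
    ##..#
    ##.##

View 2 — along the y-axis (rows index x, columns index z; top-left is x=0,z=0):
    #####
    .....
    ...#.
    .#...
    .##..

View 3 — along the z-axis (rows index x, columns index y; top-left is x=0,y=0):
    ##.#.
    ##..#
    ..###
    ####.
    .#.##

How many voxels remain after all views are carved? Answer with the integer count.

start: 5×5×5 = 125 voxels
step 1: project along x, AND mask (13/25) → |grid| = 65
step 2: project along y, AND mask (9/25) → |grid| = 23
step 3: project along z, AND mask (16/25) → |grid| = 13

remaining voxels: 13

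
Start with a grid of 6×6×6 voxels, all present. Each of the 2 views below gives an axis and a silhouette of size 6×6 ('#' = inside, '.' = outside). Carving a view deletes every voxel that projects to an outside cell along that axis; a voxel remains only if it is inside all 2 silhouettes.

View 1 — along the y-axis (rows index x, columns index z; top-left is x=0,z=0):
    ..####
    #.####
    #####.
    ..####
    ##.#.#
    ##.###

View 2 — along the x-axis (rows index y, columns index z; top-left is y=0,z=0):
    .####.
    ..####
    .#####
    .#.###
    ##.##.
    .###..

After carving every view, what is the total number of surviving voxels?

voxel count = 111

initial block: 6^3 = 216
  1. axis=1 (XZ plane), |mask|=27  ⇒  voxels=162
  2. axis=0 (YZ plane), |mask|=24  ⇒  voxels=111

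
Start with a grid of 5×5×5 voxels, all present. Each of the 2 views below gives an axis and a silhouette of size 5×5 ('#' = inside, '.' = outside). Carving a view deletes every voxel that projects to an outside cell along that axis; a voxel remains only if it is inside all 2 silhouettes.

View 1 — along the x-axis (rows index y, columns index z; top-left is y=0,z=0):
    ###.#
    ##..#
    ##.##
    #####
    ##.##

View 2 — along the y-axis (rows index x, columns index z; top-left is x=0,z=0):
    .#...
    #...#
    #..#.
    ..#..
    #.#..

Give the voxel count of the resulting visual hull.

32 voxels

initial block: 5^3 = 125
V1 x: intersect with YZ mask (20 set) -- 100 left
V2 y: intersect with XZ mask (8 set) -- 32 left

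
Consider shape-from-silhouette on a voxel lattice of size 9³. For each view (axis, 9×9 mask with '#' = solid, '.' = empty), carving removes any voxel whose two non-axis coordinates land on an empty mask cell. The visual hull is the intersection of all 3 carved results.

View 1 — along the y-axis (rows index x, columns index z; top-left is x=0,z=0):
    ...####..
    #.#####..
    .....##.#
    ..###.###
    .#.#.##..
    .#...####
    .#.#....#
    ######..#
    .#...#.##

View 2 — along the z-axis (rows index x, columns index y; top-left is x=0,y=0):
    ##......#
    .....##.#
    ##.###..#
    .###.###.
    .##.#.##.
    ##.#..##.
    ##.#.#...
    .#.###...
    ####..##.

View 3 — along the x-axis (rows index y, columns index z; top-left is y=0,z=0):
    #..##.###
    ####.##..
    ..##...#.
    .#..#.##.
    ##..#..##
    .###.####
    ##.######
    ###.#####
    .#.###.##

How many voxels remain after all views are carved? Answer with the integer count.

remaining voxels: 127

start: 9×9×9 = 729 voxels
after view 1 [y-axis, 42 of 81 cells solid] → remaining = 378
after view 2 [z-axis, 42 of 81 cells solid] → remaining = 193
after view 3 [x-axis, 53 of 81 cells solid] → remaining = 127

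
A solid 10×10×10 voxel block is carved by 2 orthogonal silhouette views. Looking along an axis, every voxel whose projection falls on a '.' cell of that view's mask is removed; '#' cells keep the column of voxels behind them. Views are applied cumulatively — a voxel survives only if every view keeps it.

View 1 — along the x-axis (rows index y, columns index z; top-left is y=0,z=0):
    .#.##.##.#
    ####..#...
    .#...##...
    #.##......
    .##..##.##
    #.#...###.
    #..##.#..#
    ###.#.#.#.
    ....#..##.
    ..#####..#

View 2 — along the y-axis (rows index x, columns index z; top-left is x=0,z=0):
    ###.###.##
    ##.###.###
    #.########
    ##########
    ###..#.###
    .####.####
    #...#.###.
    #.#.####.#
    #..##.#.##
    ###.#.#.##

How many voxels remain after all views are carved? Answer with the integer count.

362 voxels

full grid |V| = 1000
V1 x: intersect with YZ mask (48 set) -- 480 left
V2 y: intersect with XZ mask (75 set) -- 362 left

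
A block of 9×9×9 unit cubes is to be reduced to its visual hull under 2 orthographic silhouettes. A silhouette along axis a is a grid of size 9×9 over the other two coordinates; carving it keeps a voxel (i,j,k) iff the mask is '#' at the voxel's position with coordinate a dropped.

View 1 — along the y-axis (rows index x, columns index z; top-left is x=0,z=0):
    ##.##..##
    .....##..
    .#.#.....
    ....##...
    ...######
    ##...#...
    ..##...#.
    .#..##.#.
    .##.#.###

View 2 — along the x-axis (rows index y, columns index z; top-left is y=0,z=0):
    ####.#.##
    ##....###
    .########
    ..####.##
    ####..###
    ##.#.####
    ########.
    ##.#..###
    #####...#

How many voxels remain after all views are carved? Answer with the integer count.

initial block: 9^3 = 729
after view 1 [y-axis, 34 of 81 cells solid] → remaining = 306
after view 2 [x-axis, 60 of 81 cells solid] → remaining = 225

voxel count = 225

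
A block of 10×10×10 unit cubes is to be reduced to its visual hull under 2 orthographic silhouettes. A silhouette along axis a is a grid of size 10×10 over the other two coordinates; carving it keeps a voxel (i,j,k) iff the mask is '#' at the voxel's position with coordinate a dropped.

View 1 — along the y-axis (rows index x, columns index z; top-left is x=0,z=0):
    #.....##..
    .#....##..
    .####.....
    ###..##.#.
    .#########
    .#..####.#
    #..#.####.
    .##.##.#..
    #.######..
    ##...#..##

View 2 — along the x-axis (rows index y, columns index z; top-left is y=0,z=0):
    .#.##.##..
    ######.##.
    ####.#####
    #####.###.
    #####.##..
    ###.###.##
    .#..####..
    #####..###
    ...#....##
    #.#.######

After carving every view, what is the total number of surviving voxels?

start: 10×10×10 = 1000 voxels
V1 y: intersect with XZ mask (54 set) -- 540 left
V2 x: intersect with YZ mask (69 set) -- 377 left

remaining voxels: 377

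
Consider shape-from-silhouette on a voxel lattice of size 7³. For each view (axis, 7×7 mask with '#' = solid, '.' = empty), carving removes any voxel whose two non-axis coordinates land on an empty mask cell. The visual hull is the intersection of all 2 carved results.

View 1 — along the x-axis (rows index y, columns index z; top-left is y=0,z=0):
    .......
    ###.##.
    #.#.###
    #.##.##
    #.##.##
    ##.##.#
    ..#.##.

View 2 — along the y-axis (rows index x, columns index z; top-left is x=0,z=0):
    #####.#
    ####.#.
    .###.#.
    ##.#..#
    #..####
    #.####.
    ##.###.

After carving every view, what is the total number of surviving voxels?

before carving: 343 voxels (7×7×7)
V1 x: intersect with YZ mask (28 set) -- 196 left
V2 y: intersect with XZ mask (34 set) -- 134 left

remaining voxels: 134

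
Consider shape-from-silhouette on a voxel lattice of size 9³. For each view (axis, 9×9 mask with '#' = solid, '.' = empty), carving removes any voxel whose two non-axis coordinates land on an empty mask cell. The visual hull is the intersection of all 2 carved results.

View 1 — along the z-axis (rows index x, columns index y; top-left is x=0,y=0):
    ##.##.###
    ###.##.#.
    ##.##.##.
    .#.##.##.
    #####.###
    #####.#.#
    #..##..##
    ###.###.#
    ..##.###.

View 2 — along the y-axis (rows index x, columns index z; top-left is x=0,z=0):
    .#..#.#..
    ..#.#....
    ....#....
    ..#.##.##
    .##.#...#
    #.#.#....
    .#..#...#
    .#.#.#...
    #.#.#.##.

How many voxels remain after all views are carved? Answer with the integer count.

voxel count = 178

start: 9×9×9 = 729 voxels
after view 1 [z-axis, 56 of 81 cells solid] → remaining = 504
after view 2 [y-axis, 29 of 81 cells solid] → remaining = 178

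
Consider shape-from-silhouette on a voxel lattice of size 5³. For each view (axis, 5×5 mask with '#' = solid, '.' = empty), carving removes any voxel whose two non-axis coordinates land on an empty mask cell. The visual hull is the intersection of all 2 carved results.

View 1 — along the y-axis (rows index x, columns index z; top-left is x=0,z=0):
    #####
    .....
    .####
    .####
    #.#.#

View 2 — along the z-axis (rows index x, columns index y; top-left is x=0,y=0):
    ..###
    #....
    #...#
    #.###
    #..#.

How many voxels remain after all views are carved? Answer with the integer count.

start: 5×5×5 = 125 voxels
  1. axis=1 (XZ plane), |mask|=16  ⇒  voxels=80
  2. axis=2 (XY plane), |mask|=12  ⇒  voxels=45

45 voxels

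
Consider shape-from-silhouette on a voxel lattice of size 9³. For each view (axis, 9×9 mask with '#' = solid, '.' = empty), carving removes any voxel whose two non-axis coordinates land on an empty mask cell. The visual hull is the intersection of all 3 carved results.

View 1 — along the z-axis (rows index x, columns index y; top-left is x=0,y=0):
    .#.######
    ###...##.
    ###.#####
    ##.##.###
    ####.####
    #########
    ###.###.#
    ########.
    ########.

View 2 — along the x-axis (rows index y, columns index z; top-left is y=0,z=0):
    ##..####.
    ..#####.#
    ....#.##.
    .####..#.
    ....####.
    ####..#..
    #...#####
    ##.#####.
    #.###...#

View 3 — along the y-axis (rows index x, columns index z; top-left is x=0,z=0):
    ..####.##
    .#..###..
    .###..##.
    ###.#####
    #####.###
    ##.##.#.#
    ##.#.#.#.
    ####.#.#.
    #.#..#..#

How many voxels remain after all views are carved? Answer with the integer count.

before carving: 729 voxels (9×9×9)
after view 1 [z-axis, 67 of 81 cells solid] → remaining = 603
after view 2 [x-axis, 47 of 81 cells solid] → remaining = 356
after view 3 [y-axis, 52 of 81 cells solid] → remaining = 227

|visual hull| = 227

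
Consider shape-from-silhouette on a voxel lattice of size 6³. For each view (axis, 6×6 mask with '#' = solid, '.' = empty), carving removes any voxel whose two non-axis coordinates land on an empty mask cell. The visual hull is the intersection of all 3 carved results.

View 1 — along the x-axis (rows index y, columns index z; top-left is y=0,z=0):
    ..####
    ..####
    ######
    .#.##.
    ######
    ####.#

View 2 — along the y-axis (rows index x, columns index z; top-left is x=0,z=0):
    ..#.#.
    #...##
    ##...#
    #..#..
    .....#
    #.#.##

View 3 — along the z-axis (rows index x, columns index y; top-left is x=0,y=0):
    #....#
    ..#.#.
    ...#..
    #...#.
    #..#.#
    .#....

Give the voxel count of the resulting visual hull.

initial block: 6^3 = 216
after view 1 [x-axis, 28 of 36 cells solid] → remaining = 168
after view 2 [y-axis, 15 of 36 cells solid] → remaining = 67
after view 3 [z-axis, 11 of 36 cells solid] → remaining = 18

18 voxels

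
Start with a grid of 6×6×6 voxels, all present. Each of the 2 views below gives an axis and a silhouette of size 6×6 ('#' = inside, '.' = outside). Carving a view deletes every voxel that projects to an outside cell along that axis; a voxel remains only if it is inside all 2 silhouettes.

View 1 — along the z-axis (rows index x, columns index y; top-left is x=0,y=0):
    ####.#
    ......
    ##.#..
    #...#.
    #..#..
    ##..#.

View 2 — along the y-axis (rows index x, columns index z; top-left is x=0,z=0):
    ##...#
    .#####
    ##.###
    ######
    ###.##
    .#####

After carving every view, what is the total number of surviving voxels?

before carving: 216 voxels (6×6×6)
after view 1 [z-axis, 15 of 36 cells solid] → remaining = 90
after view 2 [y-axis, 29 of 36 cells solid] → remaining = 67

remaining voxels: 67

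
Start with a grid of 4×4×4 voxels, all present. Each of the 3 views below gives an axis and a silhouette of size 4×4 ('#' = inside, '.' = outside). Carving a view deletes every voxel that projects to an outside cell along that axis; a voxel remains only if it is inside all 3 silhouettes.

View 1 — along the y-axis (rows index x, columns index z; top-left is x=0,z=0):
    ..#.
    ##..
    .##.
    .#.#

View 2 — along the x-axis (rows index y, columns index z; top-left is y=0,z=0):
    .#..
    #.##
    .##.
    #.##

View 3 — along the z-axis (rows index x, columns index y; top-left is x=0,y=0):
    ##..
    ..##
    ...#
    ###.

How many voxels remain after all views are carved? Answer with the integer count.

remaining voxels: 7

before carving: 64 voxels (4×4×4)
V1 y: intersect with XZ mask (7 set) -- 28 left
V2 x: intersect with YZ mask (9 set) -- 16 left
V3 z: intersect with XY mask (8 set) -- 7 left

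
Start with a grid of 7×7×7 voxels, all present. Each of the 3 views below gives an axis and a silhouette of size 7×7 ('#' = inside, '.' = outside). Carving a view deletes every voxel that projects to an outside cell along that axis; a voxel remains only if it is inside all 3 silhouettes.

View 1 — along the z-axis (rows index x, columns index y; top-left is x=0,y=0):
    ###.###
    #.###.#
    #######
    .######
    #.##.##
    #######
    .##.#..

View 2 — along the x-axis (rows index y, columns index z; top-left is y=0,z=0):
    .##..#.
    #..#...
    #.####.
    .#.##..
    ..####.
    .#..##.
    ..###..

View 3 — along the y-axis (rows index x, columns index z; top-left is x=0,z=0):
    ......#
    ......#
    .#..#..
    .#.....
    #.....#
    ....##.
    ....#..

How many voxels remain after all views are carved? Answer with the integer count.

|visual hull| = 22

before carving: 343 voxels (7×7×7)
[1] z-view keeps 39 columns → grid now 273
[2] x-view keeps 23 columns → grid now 132
[3] y-view keeps 10 columns → grid now 22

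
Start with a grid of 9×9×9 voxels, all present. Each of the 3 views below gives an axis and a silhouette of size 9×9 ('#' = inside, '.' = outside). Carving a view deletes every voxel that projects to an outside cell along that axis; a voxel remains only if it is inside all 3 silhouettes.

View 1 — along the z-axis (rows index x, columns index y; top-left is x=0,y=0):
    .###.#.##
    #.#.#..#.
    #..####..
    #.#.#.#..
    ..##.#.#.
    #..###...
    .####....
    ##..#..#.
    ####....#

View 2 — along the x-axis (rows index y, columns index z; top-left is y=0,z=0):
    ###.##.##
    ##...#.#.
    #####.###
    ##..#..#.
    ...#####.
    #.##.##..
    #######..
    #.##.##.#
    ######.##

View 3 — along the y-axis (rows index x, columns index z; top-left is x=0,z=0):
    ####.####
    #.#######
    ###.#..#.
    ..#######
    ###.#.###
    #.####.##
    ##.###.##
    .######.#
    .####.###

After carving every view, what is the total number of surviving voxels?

remaining voxels: 186

before carving: 729 voxels (9×9×9)
V1 z: intersect with XY mask (40 set) -- 360 left
V2 x: intersect with YZ mask (54 set) -- 234 left
V3 y: intersect with XZ mask (63 set) -- 186 left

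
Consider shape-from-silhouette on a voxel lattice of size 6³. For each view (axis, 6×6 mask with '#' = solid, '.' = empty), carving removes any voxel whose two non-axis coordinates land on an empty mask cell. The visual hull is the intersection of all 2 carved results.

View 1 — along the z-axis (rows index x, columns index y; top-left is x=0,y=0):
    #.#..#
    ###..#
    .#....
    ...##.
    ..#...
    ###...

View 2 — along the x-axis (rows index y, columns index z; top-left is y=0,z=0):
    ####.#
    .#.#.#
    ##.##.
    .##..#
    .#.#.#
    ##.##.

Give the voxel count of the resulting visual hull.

start: 6×6×6 = 216 voxels
carve view 1 (along z, XY-mask fill 14/36): 84 voxels remain
carve view 2 (along x, YZ-mask fill 22/36): 54 voxels remain

54 voxels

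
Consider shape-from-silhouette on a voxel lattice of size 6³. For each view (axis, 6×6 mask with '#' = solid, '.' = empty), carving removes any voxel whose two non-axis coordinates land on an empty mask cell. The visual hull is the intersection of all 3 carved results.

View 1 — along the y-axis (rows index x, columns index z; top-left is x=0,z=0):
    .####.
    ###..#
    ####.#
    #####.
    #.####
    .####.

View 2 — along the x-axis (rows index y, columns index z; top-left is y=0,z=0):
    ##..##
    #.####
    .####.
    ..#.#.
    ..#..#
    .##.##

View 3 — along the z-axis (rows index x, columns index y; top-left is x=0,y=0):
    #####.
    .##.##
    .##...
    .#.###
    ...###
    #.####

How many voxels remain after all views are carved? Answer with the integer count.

voxel count = 58

initial block: 6^3 = 216
step 1: project along y, AND mask (27/36) → |grid| = 162
step 2: project along x, AND mask (21/36) → |grid| = 95
step 3: project along z, AND mask (23/36) → |grid| = 58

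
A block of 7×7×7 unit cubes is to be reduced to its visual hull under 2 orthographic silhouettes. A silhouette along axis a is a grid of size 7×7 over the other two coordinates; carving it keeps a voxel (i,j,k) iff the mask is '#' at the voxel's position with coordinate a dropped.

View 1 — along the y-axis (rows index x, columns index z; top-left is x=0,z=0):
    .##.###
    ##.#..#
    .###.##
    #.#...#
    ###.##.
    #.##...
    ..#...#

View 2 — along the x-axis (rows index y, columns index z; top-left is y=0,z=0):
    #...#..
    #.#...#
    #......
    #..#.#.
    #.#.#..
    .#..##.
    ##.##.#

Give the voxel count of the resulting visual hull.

before carving: 343 voxels (7×7×7)
V1 y: intersect with XZ mask (27 set) -- 189 left
V2 x: intersect with YZ mask (20 set) -- 74 left

74 voxels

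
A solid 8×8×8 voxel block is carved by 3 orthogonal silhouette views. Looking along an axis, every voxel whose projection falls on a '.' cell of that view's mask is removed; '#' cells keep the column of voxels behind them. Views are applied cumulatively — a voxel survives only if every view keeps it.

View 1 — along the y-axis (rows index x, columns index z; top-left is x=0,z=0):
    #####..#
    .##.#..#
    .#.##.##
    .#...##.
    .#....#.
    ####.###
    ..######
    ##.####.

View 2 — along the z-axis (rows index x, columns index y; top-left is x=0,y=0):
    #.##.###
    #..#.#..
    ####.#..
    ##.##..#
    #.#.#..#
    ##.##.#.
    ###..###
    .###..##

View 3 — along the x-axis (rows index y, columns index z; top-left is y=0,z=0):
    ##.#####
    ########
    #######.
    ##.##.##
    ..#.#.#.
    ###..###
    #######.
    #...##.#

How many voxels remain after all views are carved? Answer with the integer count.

before carving: 512 voxels (8×8×8)
after view 1 [y-axis, 39 of 64 cells solid] → remaining = 312
after view 2 [z-axis, 39 of 64 cells solid] → remaining = 197
after view 3 [x-axis, 48 of 64 cells solid] → remaining = 153

|visual hull| = 153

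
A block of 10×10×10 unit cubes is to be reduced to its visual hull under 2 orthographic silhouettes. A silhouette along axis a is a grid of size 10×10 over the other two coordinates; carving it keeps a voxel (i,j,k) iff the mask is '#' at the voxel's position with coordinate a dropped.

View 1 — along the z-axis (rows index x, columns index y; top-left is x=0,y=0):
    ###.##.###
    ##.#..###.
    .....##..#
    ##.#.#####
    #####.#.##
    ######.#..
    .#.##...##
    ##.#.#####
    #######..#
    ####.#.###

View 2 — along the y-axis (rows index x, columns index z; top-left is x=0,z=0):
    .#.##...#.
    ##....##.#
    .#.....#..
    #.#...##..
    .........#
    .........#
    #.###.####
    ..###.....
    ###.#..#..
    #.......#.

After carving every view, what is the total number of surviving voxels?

initial block: 10^3 = 1000
after view 1 [z-axis, 69 of 100 cells solid] → remaining = 690
after view 2 [y-axis, 35 of 100 cells solid] → remaining = 235

|visual hull| = 235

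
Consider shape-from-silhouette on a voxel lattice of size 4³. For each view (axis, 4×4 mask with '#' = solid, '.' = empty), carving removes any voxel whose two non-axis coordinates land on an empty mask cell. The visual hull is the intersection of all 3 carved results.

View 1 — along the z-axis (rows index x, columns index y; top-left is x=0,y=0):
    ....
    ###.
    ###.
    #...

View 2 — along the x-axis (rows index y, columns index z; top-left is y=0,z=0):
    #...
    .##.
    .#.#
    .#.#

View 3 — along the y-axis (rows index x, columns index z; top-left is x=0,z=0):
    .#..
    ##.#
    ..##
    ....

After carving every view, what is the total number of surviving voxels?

6 voxels

initial block: 4^3 = 64
carve view 1 (along z, XY-mask fill 7/16): 28 voxels remain
carve view 2 (along x, YZ-mask fill 7/16): 11 voxels remain
carve view 3 (along y, XZ-mask fill 6/16): 6 voxels remain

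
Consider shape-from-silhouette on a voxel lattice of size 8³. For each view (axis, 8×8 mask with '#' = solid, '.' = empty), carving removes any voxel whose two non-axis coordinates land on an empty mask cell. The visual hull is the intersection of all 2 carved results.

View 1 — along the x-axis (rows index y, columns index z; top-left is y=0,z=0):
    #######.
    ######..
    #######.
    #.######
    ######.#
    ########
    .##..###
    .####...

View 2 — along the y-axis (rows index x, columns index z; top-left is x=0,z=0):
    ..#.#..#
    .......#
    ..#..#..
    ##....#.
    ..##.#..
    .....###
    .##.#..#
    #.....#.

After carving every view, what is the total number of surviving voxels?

voxel count = 131

start: 8×8×8 = 512 voxels
  1. axis=0 (YZ plane), |mask|=51  ⇒  voxels=408
  2. axis=1 (XZ plane), |mask|=21  ⇒  voxels=131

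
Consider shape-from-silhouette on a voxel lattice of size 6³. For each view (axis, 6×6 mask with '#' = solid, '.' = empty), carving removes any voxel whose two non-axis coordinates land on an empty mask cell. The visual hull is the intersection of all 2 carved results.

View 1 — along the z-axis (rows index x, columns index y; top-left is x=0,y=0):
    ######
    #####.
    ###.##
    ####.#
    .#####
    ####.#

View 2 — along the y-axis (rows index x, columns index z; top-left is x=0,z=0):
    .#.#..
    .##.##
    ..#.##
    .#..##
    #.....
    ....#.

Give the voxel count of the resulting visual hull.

|visual hull| = 72

before carving: 216 voxels (6×6×6)
carve view 1 (along z, XY-mask fill 31/36): 186 voxels remain
carve view 2 (along y, XZ-mask fill 14/36): 72 voxels remain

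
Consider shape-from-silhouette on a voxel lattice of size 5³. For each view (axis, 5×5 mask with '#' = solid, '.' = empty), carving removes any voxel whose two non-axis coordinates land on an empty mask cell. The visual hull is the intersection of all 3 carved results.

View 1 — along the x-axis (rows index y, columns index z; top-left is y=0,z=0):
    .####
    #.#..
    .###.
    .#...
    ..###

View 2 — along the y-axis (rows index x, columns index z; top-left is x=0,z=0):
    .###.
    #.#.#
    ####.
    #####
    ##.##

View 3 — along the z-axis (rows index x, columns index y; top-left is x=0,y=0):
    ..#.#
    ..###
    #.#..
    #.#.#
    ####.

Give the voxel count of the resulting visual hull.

initial block: 5^3 = 125
  1. axis=0 (YZ plane), |mask|=13  ⇒  voxels=65
  2. axis=1 (XZ plane), |mask|=19  ⇒  voxels=50
  3. axis=2 (XY plane), |mask|=14  ⇒  voxels=31

voxel count = 31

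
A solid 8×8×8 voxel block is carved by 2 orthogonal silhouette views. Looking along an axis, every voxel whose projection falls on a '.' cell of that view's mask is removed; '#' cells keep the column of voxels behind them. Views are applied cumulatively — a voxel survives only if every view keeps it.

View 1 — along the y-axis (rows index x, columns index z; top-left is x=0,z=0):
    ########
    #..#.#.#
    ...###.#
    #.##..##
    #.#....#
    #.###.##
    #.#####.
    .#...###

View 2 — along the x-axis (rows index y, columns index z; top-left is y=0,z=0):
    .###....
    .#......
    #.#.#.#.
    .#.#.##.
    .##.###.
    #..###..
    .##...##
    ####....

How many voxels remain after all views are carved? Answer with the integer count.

full grid |V| = 512
carve view 1 (along y, XZ-mask fill 40/64): 320 voxels remain
carve view 2 (along x, YZ-mask fill 29/64): 133 voxels remain

133 voxels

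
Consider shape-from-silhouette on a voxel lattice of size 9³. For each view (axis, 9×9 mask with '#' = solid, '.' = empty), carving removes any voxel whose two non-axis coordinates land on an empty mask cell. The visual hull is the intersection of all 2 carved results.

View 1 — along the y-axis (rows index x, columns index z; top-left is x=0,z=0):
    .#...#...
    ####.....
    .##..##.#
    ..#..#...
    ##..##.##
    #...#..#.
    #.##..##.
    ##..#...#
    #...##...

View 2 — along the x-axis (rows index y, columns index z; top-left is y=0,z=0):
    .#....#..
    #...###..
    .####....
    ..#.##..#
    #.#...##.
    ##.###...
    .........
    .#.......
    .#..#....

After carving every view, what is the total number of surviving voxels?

voxel count = 106

before carving: 729 voxels (9×9×9)
carve view 1 (along y, XZ-mask fill 34/81): 306 voxels remain
carve view 2 (along x, YZ-mask fill 26/81): 106 voxels remain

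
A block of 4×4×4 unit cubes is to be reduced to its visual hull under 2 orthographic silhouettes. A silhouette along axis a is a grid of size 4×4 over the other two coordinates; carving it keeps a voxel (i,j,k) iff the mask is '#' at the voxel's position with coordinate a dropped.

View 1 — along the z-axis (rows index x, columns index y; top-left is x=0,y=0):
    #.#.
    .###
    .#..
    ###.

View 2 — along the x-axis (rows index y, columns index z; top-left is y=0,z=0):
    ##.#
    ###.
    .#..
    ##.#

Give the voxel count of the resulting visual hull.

start: 4×4×4 = 64 voxels
V1 z: intersect with XY mask (9 set) -- 36 left
V2 x: intersect with YZ mask (10 set) -- 21 left

|visual hull| = 21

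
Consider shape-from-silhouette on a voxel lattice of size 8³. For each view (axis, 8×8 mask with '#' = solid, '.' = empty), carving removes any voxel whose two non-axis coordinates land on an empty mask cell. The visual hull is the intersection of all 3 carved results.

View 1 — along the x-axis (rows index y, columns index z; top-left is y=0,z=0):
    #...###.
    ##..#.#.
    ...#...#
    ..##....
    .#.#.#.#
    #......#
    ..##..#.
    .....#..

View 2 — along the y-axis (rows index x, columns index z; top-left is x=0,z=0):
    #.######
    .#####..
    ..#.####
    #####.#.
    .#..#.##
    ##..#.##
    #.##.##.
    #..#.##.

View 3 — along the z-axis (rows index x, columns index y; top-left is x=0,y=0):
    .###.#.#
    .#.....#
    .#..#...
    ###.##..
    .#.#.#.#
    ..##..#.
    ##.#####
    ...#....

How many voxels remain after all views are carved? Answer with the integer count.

remaining voxels: 49

initial block: 8^3 = 512
step 1: project along x, AND mask (22/64) → |grid| = 176
step 2: project along y, AND mask (41/64) → |grid| = 113
step 3: project along z, AND mask (29/64) → |grid| = 49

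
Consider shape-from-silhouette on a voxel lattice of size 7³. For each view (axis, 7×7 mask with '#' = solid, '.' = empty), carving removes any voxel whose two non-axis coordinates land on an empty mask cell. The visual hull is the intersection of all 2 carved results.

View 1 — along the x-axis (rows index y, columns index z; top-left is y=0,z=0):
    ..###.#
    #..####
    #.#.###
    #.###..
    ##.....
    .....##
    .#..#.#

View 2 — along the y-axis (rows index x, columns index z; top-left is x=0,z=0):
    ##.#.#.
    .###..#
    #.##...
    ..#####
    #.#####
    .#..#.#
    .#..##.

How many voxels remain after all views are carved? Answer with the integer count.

|visual hull| = 99

start: 7×7×7 = 343 voxels
[1] x-view keeps 25 columns → grid now 175
[2] y-view keeps 28 columns → grid now 99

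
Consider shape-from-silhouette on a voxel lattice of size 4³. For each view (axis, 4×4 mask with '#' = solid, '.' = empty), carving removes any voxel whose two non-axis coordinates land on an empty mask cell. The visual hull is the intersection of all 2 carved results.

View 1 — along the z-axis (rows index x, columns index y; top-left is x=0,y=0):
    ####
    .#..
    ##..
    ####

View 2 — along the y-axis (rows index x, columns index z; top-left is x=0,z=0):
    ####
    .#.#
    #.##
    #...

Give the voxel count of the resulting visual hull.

full grid |V| = 64
[1] z-view keeps 11 columns → grid now 44
[2] y-view keeps 10 columns → grid now 28

|visual hull| = 28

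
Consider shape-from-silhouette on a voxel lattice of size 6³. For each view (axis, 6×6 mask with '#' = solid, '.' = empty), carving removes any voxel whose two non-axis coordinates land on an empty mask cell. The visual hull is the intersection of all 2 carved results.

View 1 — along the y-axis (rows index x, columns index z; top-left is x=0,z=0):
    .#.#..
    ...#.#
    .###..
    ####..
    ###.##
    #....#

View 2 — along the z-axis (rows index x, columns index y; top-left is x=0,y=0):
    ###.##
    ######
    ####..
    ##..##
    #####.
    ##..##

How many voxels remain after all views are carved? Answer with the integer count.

remaining voxels: 83

full grid |V| = 216
V1 y: intersect with XZ mask (18 set) -- 108 left
V2 z: intersect with XY mask (28 set) -- 83 left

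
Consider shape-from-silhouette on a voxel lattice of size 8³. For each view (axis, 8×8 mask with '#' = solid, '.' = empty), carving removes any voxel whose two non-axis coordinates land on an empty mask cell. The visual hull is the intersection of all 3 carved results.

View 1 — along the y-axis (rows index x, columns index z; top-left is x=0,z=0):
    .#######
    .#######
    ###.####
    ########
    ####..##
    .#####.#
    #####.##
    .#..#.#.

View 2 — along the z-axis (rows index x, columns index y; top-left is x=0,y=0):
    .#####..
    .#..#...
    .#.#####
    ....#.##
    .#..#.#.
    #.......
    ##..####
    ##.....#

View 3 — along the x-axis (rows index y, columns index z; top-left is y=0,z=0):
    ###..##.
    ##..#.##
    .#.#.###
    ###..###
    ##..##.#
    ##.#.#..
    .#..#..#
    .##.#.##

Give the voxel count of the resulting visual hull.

|visual hull| = 113

before carving: 512 voxels (8×8×8)
[1] y-view keeps 51 columns → grid now 408
[2] z-view keeps 29 columns → grid now 190
[3] x-view keeps 38 columns → grid now 113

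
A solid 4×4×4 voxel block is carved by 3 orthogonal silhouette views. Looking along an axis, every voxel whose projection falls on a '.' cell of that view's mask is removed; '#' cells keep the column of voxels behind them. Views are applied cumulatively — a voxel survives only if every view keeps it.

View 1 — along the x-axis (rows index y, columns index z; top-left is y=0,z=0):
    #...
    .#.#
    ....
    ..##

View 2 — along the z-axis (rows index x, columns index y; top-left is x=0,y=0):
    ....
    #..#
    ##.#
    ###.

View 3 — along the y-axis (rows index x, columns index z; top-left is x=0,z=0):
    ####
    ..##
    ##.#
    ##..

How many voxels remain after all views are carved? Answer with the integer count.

before carving: 64 voxels (4×4×4)
  1. axis=0 (YZ plane), |mask|=5  ⇒  voxels=20
  2. axis=2 (XY plane), |mask|=8  ⇒  voxels=11
  3. axis=1 (XZ plane), |mask|=11  ⇒  voxels=8

8 voxels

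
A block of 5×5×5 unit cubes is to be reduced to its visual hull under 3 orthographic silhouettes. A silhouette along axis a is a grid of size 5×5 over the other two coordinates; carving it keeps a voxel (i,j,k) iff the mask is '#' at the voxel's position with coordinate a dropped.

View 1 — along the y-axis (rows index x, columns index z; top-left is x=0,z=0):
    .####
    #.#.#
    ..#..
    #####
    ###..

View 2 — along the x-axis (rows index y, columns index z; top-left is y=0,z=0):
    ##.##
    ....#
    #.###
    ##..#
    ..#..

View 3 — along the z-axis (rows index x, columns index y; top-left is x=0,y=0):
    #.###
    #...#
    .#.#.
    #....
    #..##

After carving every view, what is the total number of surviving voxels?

full grid |V| = 125
V1 y: intersect with XZ mask (16 set) -- 80 left
V2 x: intersect with YZ mask (13 set) -- 41 left
V3 z: intersect with XY mask (12 set) -- 21 left

remaining voxels: 21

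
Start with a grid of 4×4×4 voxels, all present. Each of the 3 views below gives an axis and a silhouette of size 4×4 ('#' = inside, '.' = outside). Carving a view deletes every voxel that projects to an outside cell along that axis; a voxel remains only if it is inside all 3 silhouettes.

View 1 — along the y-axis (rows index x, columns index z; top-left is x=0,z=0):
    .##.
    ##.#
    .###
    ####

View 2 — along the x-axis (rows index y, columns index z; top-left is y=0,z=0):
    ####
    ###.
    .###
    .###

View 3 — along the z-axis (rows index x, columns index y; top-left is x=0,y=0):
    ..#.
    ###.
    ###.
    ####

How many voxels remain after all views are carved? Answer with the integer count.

voxel count = 30

full grid |V| = 64
carve view 1 (along y, XZ-mask fill 12/16): 48 voxels remain
carve view 2 (along x, YZ-mask fill 13/16): 41 voxels remain
carve view 3 (along z, XY-mask fill 11/16): 30 voxels remain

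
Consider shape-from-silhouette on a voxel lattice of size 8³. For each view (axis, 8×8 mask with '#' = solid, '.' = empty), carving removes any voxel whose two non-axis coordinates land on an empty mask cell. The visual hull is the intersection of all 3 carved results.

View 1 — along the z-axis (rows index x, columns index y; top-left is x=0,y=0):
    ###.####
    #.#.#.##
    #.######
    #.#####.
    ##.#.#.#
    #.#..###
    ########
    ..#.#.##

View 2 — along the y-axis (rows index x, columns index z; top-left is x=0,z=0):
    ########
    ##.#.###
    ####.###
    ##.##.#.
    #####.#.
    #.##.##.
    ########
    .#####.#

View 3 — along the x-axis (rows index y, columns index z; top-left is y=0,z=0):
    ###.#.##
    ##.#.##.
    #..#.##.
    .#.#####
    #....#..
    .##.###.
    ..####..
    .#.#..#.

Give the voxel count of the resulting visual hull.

remaining voxels: 166

start: 8×8×8 = 512 voxels
  1. axis=2 (XY plane), |mask|=47  ⇒  voxels=376
  2. axis=1 (XZ plane), |mask|=51  ⇒  voxels=308
  3. axis=0 (YZ plane), |mask|=35  ⇒  voxels=166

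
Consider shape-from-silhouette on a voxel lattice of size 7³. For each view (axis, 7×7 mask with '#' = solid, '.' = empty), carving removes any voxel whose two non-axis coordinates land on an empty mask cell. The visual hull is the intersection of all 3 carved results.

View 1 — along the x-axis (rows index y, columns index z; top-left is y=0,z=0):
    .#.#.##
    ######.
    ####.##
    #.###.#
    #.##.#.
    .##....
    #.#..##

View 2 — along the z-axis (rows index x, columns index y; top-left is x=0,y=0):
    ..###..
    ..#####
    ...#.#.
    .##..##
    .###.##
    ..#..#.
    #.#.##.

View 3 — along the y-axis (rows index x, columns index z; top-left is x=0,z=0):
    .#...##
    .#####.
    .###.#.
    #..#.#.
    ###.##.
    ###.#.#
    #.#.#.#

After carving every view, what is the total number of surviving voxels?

before carving: 343 voxels (7×7×7)
[1] x-view keeps 31 columns → grid now 217
[2] z-view keeps 25 columns → grid now 108
[3] y-view keeps 29 columns → grid now 61

remaining voxels: 61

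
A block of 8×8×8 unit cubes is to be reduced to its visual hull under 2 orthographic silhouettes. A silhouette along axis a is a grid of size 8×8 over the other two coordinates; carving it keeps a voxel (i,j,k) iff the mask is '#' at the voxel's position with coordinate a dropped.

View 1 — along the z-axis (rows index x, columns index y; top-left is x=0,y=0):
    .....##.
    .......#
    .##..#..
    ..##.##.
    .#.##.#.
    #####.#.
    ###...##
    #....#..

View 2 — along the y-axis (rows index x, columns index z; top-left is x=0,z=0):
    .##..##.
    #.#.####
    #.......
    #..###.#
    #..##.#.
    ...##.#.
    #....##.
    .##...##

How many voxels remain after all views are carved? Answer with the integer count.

voxel count = 94

start: 8×8×8 = 512 voxels
V1 z: intersect with XY mask (27 set) -- 216 left
V2 y: intersect with XZ mask (30 set) -- 94 left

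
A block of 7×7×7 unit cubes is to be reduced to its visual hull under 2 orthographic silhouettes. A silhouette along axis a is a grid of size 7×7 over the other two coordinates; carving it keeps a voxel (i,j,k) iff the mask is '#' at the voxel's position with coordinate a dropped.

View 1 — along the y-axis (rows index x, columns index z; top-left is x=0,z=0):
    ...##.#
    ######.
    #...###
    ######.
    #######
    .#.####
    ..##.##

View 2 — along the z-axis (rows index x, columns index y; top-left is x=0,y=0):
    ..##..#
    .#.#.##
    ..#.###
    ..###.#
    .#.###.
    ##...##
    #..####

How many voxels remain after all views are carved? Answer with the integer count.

141 voxels

start: 7×7×7 = 343 voxels
carve view 1 (along y, XZ-mask fill 35/49): 245 voxels remain
carve view 2 (along z, XY-mask fill 28/49): 141 voxels remain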